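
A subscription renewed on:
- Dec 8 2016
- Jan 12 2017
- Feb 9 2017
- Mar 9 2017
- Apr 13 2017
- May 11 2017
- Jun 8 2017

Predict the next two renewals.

Jul 13 2017, Aug 10 2017

Gaps: 35, 28, 28, 35, 28, 28 days — a mix of 28 and 35. Every date is a Thursday.
Each is the 2nd Thursday of its month.
July 2017 — 2nd Thursday is Jul 13 2017.
August 2017 — 2nd Thursday is Aug 10 2017.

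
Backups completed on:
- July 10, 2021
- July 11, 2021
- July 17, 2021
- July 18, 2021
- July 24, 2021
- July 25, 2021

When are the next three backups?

July 31, 2021; August 1, 2021; August 7, 2021

Gaps: 1, 6, 1, 6, 1 days — not constant, but cyclic with period 2.
The events fall on every Saturday and Sunday.
Next Saturday: July 31, 2021.
Next Sunday: August 1, 2021.
The following Saturday is August 7, 2021.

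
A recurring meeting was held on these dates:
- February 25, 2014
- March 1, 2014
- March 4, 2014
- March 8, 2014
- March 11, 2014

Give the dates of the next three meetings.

Every event lands on a Tuesday or Saturday (gaps cycle 4, 3, 4, 3).
So the schedule is: every Tuesday and Saturday.
Next Saturday: March 15, 2014.
The following Tuesday is March 18, 2014.
Next Saturday: March 22, 2014.

March 15, 2014; March 18, 2014; March 22, 2014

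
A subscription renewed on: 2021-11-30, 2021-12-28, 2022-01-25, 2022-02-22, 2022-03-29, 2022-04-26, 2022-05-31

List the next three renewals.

2022-06-28, 2022-07-26, 2022-08-30

All Tuesdays; the gaps (28, 28, 28, 35, 28, 35) vary with month length.
This is the last Tuesday of each month.
Last Tuesday of June 2022: 2022-06-28.
Last Tuesday of July 2022: 2022-07-26.
Last Tuesday of August 2022: 2022-08-30.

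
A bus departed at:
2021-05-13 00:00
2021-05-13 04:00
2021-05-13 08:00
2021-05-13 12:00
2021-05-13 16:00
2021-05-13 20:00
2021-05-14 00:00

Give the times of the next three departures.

2021-05-14 04:00, 2021-05-14 08:00, 2021-05-14 12:00

Spacing: 4, 4, 4, 4, 4, 4 h — constant 4 h.
2021-05-14 00:00 + 4 h = 2021-05-14 04:00.
2021-05-14 04:00 + 4 h = 2021-05-14 08:00.
2021-05-14 08:00 + 4 h = 2021-05-14 12:00.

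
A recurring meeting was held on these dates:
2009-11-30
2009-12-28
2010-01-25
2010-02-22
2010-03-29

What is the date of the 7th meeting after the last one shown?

2010-10-25

These are Mondays with 28, 28, 28, 35-day gaps.
Each is the final Monday of its month — 2009-11-30 is past the 28th, so '4th Monday' doesn't fit.
April 2010 ends with Monday 2010-04-26.
Last Monday of May 2010: 2010-05-31.
Last Monday of June 2010: 2010-06-28.
Last Monday of July 2010: 2010-07-26.
August 2010 ends with Monday 2010-08-30.
September 2010 ends with Monday 2010-09-27.
Last Monday of October 2010: 2010-10-25.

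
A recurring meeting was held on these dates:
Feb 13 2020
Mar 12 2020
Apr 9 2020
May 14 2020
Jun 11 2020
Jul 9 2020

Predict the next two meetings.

Aug 13 2020, Sep 10 2020

All dates are Thursdays, 28, 28, 35, 28, 28 days apart.
Specifically, the 2nd Thursday of each month.
August 2020 — 2nd Thursday is Aug 13 2020.
2nd Thursday of September 2020: Sep 10 2020.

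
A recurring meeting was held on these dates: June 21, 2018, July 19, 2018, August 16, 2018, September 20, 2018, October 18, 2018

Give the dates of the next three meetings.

All dates are Thursdays, 28, 28, 35, 28 days apart.
Specifically, the 3rd Thursday of each month.
November 2018 — 3rd Thursday is November 15, 2018.
December 2018 — 3rd Thursday is December 20, 2018.
January 2019 — 3rd Thursday is January 17, 2019.

November 15, 2018; December 20, 2018; January 17, 2019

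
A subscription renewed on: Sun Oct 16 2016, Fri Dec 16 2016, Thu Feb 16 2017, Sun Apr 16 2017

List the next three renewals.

Fri Jun 16 2017, Wed Aug 16 2017, Mon Oct 16 2017

The day-of-month is always 16 (61, 62, 59 days between events).
So this recurs on the 16th of every 2 months.
June 2017: Fri Jun 16 2017.
Next: August 2017 → Wed Aug 16 2017.
October 2017: Mon Oct 16 2017.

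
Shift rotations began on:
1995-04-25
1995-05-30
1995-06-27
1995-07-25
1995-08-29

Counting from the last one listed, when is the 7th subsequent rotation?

These are Tuesdays with 35, 28, 28, 35-day gaps.
Each is the final Tuesday of its month — 1995-05-30 is past the 28th, so '4th Tuesday' doesn't fit.
September 1995 ends with Tuesday 1995-09-26.
October 1995 ends with Tuesday 1995-10-31.
November 1995 ends with Tuesday 1995-11-28.
December 1995 ends with Tuesday 1995-12-26.
Last Tuesday of January 1996: 1996-01-30.
February 1996 ends with Tuesday 1996-02-27.
Last Tuesday of March 1996: 1996-03-26.

1996-03-26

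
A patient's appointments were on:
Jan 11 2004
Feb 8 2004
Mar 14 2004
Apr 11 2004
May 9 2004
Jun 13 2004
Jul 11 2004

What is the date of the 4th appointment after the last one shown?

All dates are Sundays, 28, 35, 28, 28, 35, 28 days apart.
Specifically, the 2nd Sunday of each month.
August 2004 — 2nd Sunday is Aug 8 2004.
September 2004 — 2nd Sunday is Sep 12 2004.
October 2004 — 2nd Sunday is Oct 10 2004.
2nd Sunday of November 2004: Nov 14 2004.

Nov 14 2004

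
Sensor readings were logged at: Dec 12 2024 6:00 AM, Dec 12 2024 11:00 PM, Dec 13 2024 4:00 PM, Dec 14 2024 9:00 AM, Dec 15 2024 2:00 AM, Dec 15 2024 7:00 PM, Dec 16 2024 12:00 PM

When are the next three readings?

Dec 17 2024 5:00 AM, Dec 17 2024 10:00 PM, Dec 18 2024 3:00 PM

Gaps: 17, 17, 17, 17, 17, 17 hours — each event is 17 hours after the previous one.
Dec 16 2024 12:00 PM + 17 h = Dec 17 2024 5:00 AM.
Dec 17 2024 5:00 AM + 17 h = Dec 17 2024 10:00 PM.
Dec 17 2024 10:00 PM + 17 h = Dec 18 2024 3:00 PM.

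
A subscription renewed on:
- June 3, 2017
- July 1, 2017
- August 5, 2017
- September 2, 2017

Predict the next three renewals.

October 7, 2017; November 4, 2017; December 2, 2017

These are Saturdays at 28- or 35-day spacing (28, 35, 28).
The pattern: 1st Saturday of the month.
1st Saturday of October 2017: October 7, 2017.
1st Saturday of November 2017: November 4, 2017.
1st Saturday of December 2017: December 2, 2017.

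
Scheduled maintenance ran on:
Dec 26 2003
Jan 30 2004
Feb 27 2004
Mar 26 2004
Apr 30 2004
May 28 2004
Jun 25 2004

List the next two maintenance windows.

Jul 30 2004, Aug 27 2004

All Fridays; the gaps (35, 28, 28, 35, 28, 28) vary with month length.
This is the last Friday of each month.
July 2004 ends with Friday Jul 30 2004.
Last Friday of August 2004: Aug 27 2004.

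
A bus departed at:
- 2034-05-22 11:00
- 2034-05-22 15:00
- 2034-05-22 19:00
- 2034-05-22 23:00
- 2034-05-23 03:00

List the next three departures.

The interval is a steady 4 hours (4, 4, 4, 4).
2034-05-23 03:00 + 4 h = 2034-05-23 07:00.
2034-05-23 07:00 + 4 h = 2034-05-23 11:00.
2034-05-23 11:00 + 4 h = 2034-05-23 15:00.

2034-05-23 07:00, 2034-05-23 11:00, 2034-05-23 15:00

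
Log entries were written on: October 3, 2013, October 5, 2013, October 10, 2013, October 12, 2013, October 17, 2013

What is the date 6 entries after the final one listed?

Every event lands on a Thursday or Saturday (gaps cycle 2, 5, 2, 5).
So the schedule is: every Thursday and Saturday.
Next Saturday: October 19, 2013.
The following Thursday is October 24, 2013.
Next Saturday: October 26, 2013.
Next Thursday: October 31, 2013.
Next Saturday: November 2, 2013.
The following Thursday is November 7, 2013.

November 7, 2013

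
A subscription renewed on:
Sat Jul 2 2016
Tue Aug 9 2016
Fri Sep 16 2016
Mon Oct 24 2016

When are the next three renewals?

Thu Dec 1 2016, Sun Jan 8 2017, Wed Feb 15 2017

The spacing is 38, 38, 38 days — always 38 days.
Mon Oct 24 2016 + 38 days = Thu Dec 1 2016.
Thu Dec 1 2016 + 38 days = Sun Jan 8 2017.
Sun Jan 8 2017 + 38 days = Wed Feb 15 2017.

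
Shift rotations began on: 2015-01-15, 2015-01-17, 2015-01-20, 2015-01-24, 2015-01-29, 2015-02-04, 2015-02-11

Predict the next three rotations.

Intervals are 2, 3, 4, 5, 6, 7 days — an arithmetic progression with common difference 1.
Next gap: 8 days. 2015-02-11 + 8 days = 2015-02-19.
Next gap: 9 days. 2015-02-19 + 9 days = 2015-02-28.
Next gap: 10 days. 2015-02-28 + 10 days = 2015-03-10.

2015-02-19, 2015-02-28, 2015-03-10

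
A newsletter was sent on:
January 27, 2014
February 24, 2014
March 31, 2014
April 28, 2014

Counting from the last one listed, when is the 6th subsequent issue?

Every date is a Monday; gaps 28, 35, 28 days.
Each is the last Monday of its month (at least one falls on the 29th or later, ruling out '4th Monday').
May 2014 ends with Monday May 26, 2014.
Last Monday of June 2014: June 30, 2014.
July 2014 ends with Monday July 28, 2014.
August 2014 ends with Monday August 25, 2014.
September 2014 ends with Monday September 29, 2014.
October 2014 ends with Monday October 27, 2014.

October 27, 2014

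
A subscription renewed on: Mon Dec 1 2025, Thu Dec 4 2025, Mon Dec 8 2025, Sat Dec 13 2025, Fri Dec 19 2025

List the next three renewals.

Gaps: 3, 4, 5, 6 days — each gap is 1 larger than the previous one.
Next gap: 7 days. Fri Dec 19 2025 + 7 days = Fri Dec 26 2025.
Next gap: 8 days. Fri Dec 26 2025 + 8 days = Sat Jan 3 2026.
Next gap: 9 days. Sat Jan 3 2026 + 9 days = Mon Jan 12 2026.

Fri Dec 26 2025, Sat Jan 3 2026, Mon Jan 12 2026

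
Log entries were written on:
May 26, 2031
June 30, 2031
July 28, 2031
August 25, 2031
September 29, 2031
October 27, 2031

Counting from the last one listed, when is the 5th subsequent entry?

March 29, 2032

Every date is a Monday; gaps 35, 28, 28, 35, 28 days.
Each is the last Monday of its month (at least one falls on the 29th or later, ruling out '4th Monday').
Last Monday of November 2031: November 24, 2031.
Last Monday of December 2031: December 29, 2031.
Last Monday of January 2032: January 26, 2032.
Last Monday of February 2032: February 23, 2032.
Last Monday of March 2032: March 29, 2032.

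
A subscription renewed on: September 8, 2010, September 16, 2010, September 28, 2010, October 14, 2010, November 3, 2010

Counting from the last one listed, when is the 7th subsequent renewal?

The spacing grows by 4 each time: 8, 12, 16, 20 days.
Next gap: 24 days. November 3, 2010 + 24 days = November 27, 2010.
Next gap: 28 days. November 27, 2010 + 28 days = December 25, 2010.
Next gap: 32 days. December 25, 2010 + 32 days = January 26, 2011.
Next gap: 36 days. January 26, 2011 + 36 days = March 3, 2011.
Next gap: 40 days. March 3, 2011 + 40 days = April 12, 2011.
Next gap: 44 days. April 12, 2011 + 44 days = May 26, 2011.
Next gap: 48 days. May 26, 2011 + 48 days = July 13, 2011.

July 13, 2011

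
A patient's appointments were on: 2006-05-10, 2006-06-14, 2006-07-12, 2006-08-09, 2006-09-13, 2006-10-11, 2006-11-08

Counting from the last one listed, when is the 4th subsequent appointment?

2007-03-14

These are Wednesdays at 28- or 35-day spacing (35, 28, 28, 35, 28, 28).
The pattern: 2nd Wednesday of the month.
December 2006 — 2nd Wednesday is 2006-12-13.
January 2007 — 2nd Wednesday is 2007-01-10.
February 2007 — 2nd Wednesday is 2007-02-14.
March 2007 — 2nd Wednesday is 2007-03-14.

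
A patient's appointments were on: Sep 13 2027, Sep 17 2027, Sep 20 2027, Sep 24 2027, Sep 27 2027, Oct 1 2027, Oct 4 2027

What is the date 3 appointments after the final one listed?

Oct 15 2027

Gaps: 4, 3, 4, 3, 4, 3 days — not constant, but cyclic with period 2.
The events fall on every Monday and Friday.
The following Friday is Oct 8 2027.
Next Monday: Oct 11 2027.
Next Friday: Oct 15 2027.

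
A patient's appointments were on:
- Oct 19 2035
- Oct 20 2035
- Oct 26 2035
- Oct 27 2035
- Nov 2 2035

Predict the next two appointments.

Every event lands on a Friday or Saturday (gaps cycle 1, 6, 1, 6).
So the schedule is: every Friday and Saturday.
The following Saturday is Nov 3 2035.
Next Friday: Nov 9 2035.

Nov 3 2035, Nov 9 2035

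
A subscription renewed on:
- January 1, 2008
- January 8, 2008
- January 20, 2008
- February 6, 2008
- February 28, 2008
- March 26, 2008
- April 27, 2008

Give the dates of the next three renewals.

Intervals are 7, 12, 17, 22, 27, 32 days — an arithmetic progression with common difference 5.
Next gap: 37 days. April 27, 2008 + 37 days = June 3, 2008.
Next gap: 42 days. June 3, 2008 + 42 days = July 15, 2008.
Next gap: 47 days. July 15, 2008 + 47 days = August 31, 2008.

June 3, 2008; July 15, 2008; August 31, 2008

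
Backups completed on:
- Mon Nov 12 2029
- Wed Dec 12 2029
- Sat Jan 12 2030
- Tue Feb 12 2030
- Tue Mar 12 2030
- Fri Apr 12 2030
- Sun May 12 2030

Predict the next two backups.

Wed Jun 12 2030, Fri Jul 12 2030

Gaps: 30, 31, 31, 28, 31, 30 days — not constant. Every event is on the 12th of the month.
Pattern: the 12th of each month.
Next: June 2030 → Wed Jun 12 2030.
July 2030: Fri Jul 12 2030.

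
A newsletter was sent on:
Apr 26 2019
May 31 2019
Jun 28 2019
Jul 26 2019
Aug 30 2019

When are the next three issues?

All Fridays; the gaps (35, 28, 28, 35) vary with month length.
This is the last Friday of each month.
Last Friday of September 2019: Sep 27 2019.
October 2019 ends with Friday Oct 25 2019.
Last Friday of November 2019: Nov 29 2019.

Sep 27 2019, Oct 25 2019, Nov 29 2019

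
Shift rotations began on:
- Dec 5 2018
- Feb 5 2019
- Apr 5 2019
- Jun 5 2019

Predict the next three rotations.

Aug 5 2019, Oct 5 2019, Dec 5 2019

The day-of-month is always 5 (62, 59, 61 days between events).
So this recurs on the 5th of every 2 months.
August 2019: Aug 5 2019.
Next: October 2019 → Oct 5 2019.
Next: December 2019 → Dec 5 2019.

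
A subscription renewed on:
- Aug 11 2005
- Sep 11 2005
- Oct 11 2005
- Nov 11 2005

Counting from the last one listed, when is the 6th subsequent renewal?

May 11 2006

Gaps: 31, 30, 31 days — not constant. Every event is on the 11th of the month.
Pattern: the 11th of each month.
December 2005: Dec 11 2005.
Next: January 2006 → Jan 11 2006.
February 2006: Feb 11 2006.
Next: March 2006 → Mar 11 2006.
Next: April 2006 → Apr 11 2006.
May 2006: May 11 2006.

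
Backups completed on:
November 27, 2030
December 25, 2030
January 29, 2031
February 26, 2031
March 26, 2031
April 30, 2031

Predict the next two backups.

May 28, 2031; June 25, 2031

These are Wednesdays with 28, 35, 28, 28, 35-day gaps.
Each is the final Wednesday of its month — January 29, 2031 is past the 28th, so '4th Wednesday' doesn't fit.
May 2031 ends with Wednesday May 28, 2031.
Last Wednesday of June 2031: June 25, 2031.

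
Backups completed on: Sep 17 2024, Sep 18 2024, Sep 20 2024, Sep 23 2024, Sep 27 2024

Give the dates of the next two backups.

Gaps: 1, 2, 3, 4 days — each gap is 1 larger than the previous one.
Next gap: 5 days. Sep 27 2024 + 5 days = Oct 2 2024.
Next gap: 6 days. Oct 2 2024 + 6 days = Oct 8 2024.

Oct 2 2024, Oct 8 2024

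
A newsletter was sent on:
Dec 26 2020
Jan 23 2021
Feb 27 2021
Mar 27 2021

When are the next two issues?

Apr 24 2021, May 22 2021

These are Saturdays at 28- or 35-day spacing (28, 35, 28).
The pattern: 4th Saturday of the month.
April 2021 — 4th Saturday is Apr 24 2021.
May 2021 — 4th Saturday is May 22 2021.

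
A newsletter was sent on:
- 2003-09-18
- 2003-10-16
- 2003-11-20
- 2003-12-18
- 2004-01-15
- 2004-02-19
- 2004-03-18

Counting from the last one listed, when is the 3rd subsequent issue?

All dates are Thursdays, 28, 35, 28, 28, 35, 28 days apart.
Specifically, the 3rd Thursday of each month.
3rd Thursday of April 2004: 2004-04-15.
3rd Thursday of May 2004: 2004-05-20.
3rd Thursday of June 2004: 2004-06-17.

2004-06-17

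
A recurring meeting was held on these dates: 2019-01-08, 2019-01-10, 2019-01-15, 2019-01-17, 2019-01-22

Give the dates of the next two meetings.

Gaps: 2, 5, 2, 5 days — not constant, but cyclic with period 2.
The events fall on every Tuesday and Thursday.
The following Thursday is 2019-01-24.
The following Tuesday is 2019-01-29.

2019-01-24, 2019-01-29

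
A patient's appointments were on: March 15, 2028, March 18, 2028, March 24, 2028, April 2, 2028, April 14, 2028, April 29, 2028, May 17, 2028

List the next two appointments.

Gaps: 3, 6, 9, 12, 15, 18 days — each gap is 3 larger than the previous one.
Next gap: 21 days. May 17, 2028 + 21 days = June 7, 2028.
Next gap: 24 days. June 7, 2028 + 24 days = July 1, 2028.

June 7, 2028; July 1, 2028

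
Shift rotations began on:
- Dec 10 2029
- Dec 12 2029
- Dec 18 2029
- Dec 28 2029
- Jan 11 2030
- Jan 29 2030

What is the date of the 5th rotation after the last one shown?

Intervals are 2, 6, 10, 14, 18 days — an arithmetic progression with common difference 4.
Next gap: 22 days. Jan 29 2030 + 22 days = Feb 20 2030.
Next gap: 26 days. Feb 20 2030 + 26 days = Mar 18 2030.
Next gap: 30 days. Mar 18 2030 + 30 days = Apr 17 2030.
Next gap: 34 days. Apr 17 2030 + 34 days = May 21 2030.
Next gap: 38 days. May 21 2030 + 38 days = Jun 28 2030.

Jun 28 2030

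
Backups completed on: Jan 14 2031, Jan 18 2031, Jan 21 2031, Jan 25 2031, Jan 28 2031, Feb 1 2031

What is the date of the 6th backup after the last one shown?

The gap pattern 4, 3, 4, 3, 4 repeats every 2 events.
These are the Tuesdays and Saturdays of each week.
The following Tuesday is Feb 4 2031.
The following Saturday is Feb 8 2031.
Next Tuesday: Feb 11 2031.
The following Saturday is Feb 15 2031.
The following Tuesday is Feb 18 2031.
The following Saturday is Feb 22 2031.

Feb 22 2031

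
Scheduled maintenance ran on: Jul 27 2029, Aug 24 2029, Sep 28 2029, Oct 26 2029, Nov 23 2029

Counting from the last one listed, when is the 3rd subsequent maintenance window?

Gaps: 28, 35, 28, 28 days — a mix of 28 and 35. Every date is a Friday.
Each is the 4th Friday of its month.
4th Friday of December 2029: Dec 28 2029.
4th Friday of January 2030: Jan 25 2030.
4th Friday of February 2030: Feb 22 2030.

Feb 22 2030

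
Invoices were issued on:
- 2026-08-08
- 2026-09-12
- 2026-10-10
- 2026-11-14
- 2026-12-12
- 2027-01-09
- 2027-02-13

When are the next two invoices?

These are Saturdays at 28- or 35-day spacing (35, 28, 35, 28, 28, 35).
The pattern: 2nd Saturday of the month.
2nd Saturday of March 2027: 2027-03-13.
2nd Saturday of April 2027: 2027-04-10.

2027-03-13, 2027-04-10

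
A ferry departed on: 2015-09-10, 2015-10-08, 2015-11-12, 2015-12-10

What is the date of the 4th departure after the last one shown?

Gaps: 28, 35, 28 days — a mix of 28 and 35. Every date is a Thursday.
Each is the 2nd Thursday of its month.
2nd Thursday of January 2016: 2016-01-14.
February 2016 — 2nd Thursday is 2016-02-11.
March 2016 — 2nd Thursday is 2016-03-10.
April 2016 — 2nd Thursday is 2016-04-14.

2016-04-14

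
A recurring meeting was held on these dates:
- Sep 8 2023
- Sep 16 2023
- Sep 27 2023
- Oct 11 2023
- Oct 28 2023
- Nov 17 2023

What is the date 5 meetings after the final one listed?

Apr 10 2024

Gaps: 8, 11, 14, 17, 20 days — each gap is 3 larger than the previous one.
Next gap: 23 days. Nov 17 2023 + 23 days = Dec 10 2023.
Next gap: 26 days. Dec 10 2023 + 26 days = Jan 5 2024.
Next gap: 29 days. Jan 5 2024 + 29 days = Feb 3 2024.
Next gap: 32 days. Feb 3 2024 + 32 days = Mar 6 2024.
Next gap: 35 days. Mar 6 2024 + 35 days = Apr 10 2024.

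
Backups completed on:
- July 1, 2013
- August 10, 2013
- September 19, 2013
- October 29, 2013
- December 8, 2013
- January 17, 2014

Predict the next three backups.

Every event comes 40 days after the last (40, 40, 40, 40, 40).
January 17, 2014 + 40 days = February 26, 2014.
February 26, 2014 + 40 days = April 7, 2014.
April 7, 2014 + 40 days = May 17, 2014.

February 26, 2014; April 7, 2014; May 17, 2014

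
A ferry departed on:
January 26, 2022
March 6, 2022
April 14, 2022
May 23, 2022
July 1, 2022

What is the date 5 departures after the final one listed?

The spacing is 39, 39, 39, 39 days — always 39 days.
July 1, 2022 + 39 days = August 9, 2022.
August 9, 2022 + 39 days = September 17, 2022.
September 17, 2022 + 39 days = October 26, 2022.
October 26, 2022 + 39 days = December 4, 2022.
December 4, 2022 + 39 days = January 12, 2023.

January 12, 2023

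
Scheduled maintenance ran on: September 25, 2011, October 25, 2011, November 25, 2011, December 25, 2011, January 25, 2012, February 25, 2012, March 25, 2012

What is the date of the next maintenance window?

Gaps: 30, 31, 30, 31, 31, 29 days — not constant. Every event is on the 25th of the month.
Pattern: the 25th of each month.
Next: April 2012 → April 25, 2012.

April 25, 2012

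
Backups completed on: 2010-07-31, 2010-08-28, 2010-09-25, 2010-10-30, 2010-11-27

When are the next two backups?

2010-12-25, 2011-01-29

Every date is a Saturday; gaps 28, 28, 35, 28 days.
Each is the last Saturday of its month (at least one falls on the 29th or later, ruling out '4th Saturday').
December 2010 ends with Saturday 2010-12-25.
January 2011 ends with Saturday 2011-01-29.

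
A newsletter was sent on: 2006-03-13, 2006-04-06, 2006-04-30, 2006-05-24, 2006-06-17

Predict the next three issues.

2006-07-11, 2006-08-04, 2006-08-28

The spacing is 24, 24, 24, 24 days — always 24 days.
2006-06-17 + 24 days = 2006-07-11.
2006-07-11 + 24 days = 2006-08-04.
2006-08-04 + 24 days = 2006-08-28.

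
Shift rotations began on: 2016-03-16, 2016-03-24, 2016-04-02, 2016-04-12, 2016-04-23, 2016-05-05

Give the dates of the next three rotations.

2016-05-18, 2016-06-01, 2016-06-16

The spacing grows by 1 each time: 8, 9, 10, 11, 12 days.
Next gap: 13 days. 2016-05-05 + 13 days = 2016-05-18.
Next gap: 14 days. 2016-05-18 + 14 days = 2016-06-01.
Next gap: 15 days. 2016-06-01 + 15 days = 2016-06-16.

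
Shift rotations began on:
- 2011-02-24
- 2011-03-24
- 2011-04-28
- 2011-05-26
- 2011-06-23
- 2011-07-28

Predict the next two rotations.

2011-08-25, 2011-09-22

These are Thursdays at 28- or 35-day spacing (28, 35, 28, 28, 35).
The pattern: 4th Thursday of the month.
August 2011 — 4th Thursday is 2011-08-25.
September 2011 — 4th Thursday is 2011-09-22.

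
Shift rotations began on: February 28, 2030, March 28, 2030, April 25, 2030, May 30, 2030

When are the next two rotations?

June 27, 2030; July 25, 2030

All Thursdays; the gaps (28, 28, 35) vary with month length.
This is the last Thursday of each month.
Last Thursday of June 2030: June 27, 2030.
Last Thursday of July 2030: July 25, 2030.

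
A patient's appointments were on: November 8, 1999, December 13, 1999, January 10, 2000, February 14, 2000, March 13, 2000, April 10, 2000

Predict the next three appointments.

These are Mondays at 28- or 35-day spacing (35, 28, 35, 28, 28).
The pattern: 2nd Monday of the month.
2nd Monday of May 2000: May 8, 2000.
June 2000 — 2nd Monday is June 12, 2000.
July 2000 — 2nd Monday is July 10, 2000.

May 8, 2000; June 12, 2000; July 10, 2000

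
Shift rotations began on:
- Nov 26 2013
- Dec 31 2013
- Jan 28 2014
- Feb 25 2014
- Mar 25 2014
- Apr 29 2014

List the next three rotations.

All Tuesdays; the gaps (35, 28, 28, 28, 35) vary with month length.
This is the last Tuesday of each month.
Last Tuesday of May 2014: May 27 2014.
June 2014 ends with Tuesday Jun 24 2014.
July 2014 ends with Tuesday Jul 29 2014.

May 27 2014, Jun 24 2014, Jul 29 2014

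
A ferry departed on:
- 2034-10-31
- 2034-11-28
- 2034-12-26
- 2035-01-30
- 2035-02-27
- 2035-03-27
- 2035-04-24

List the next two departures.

2035-05-29, 2035-06-26

Every date is a Tuesday; gaps 28, 28, 35, 28, 28, 28 days.
Each is the last Tuesday of its month (at least one falls on the 29th or later, ruling out '4th Tuesday').
May 2035 ends with Tuesday 2035-05-29.
June 2035 ends with Tuesday 2035-06-26.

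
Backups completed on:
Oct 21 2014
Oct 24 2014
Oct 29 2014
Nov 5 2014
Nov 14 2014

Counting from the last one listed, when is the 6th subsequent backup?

Gaps: 3, 5, 7, 9 days — each gap is 2 larger than the previous one.
Next gap: 11 days. Nov 14 2014 + 11 days = Nov 25 2014.
Next gap: 13 days. Nov 25 2014 + 13 days = Dec 8 2014.
Next gap: 15 days. Dec 8 2014 + 15 days = Dec 23 2014.
Next gap: 17 days. Dec 23 2014 + 17 days = Jan 9 2015.
Next gap: 19 days. Jan 9 2015 + 19 days = Jan 28 2015.
Next gap: 21 days. Jan 28 2015 + 21 days = Feb 18 2015.

Feb 18 2015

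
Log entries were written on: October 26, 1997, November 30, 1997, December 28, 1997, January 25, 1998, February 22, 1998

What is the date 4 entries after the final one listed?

All Sundays; the gaps (35, 28, 28, 28) vary with month length.
This is the last Sunday of each month.
Last Sunday of March 1998: March 29, 1998.
April 1998 ends with Sunday April 26, 1998.
Last Sunday of May 1998: May 31, 1998.
Last Sunday of June 1998: June 28, 1998.

June 28, 1998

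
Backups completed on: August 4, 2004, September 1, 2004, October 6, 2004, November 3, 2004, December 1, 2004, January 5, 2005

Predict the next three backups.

February 2, 2005; March 2, 2005; April 6, 2005

Gaps: 28, 35, 28, 28, 35 days — a mix of 28 and 35. Every date is a Wednesday.
Each is the 1st Wednesday of its month.
February 2005 — 1st Wednesday is February 2, 2005.
1st Wednesday of March 2005: March 2, 2005.
1st Wednesday of April 2005: April 6, 2005.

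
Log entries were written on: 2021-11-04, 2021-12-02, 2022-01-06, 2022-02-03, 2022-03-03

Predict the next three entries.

2022-04-07, 2022-05-05, 2022-06-02

These are Thursdays at 28- or 35-day spacing (28, 35, 28, 28).
The pattern: 1st Thursday of the month.
April 2022 — 1st Thursday is 2022-04-07.
1st Thursday of May 2022: 2022-05-05.
June 2022 — 1st Thursday is 2022-06-02.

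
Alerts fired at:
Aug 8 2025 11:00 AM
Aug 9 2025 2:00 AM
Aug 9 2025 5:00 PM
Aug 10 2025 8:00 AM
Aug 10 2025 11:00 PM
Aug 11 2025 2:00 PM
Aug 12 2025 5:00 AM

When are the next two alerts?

The interval is a steady 15 hours (15, 15, 15, 15, 15, 15).
Aug 12 2025 5:00 AM + 15 h = Aug 12 2025 8:00 PM.
Aug 12 2025 8:00 PM + 15 h = Aug 13 2025 11:00 AM.

Aug 12 2025 8:00 PM, Aug 13 2025 11:00 AM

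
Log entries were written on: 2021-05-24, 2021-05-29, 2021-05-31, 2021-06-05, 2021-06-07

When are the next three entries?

2021-06-12, 2021-06-14, 2021-06-19

Every event lands on a Monday or Saturday (gaps cycle 5, 2, 5, 2).
So the schedule is: every Monday and Saturday.
Next Saturday: 2021-06-12.
Next Monday: 2021-06-14.
The following Saturday is 2021-06-19.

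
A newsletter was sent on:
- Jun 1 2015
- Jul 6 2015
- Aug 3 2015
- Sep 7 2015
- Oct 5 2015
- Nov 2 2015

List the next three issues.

All dates are Mondays, 35, 28, 35, 28, 28 days apart.
Specifically, the 1st Monday of each month.
1st Monday of December 2015: Dec 7 2015.
January 2016 — 1st Monday is Jan 4 2016.
1st Monday of February 2016: Feb 1 2016.

Dec 7 2015, Jan 4 2016, Feb 1 2016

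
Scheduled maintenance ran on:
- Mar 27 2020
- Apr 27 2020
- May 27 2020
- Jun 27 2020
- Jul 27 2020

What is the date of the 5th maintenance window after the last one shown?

The day-of-month is always 27 (31, 30, 31, 30 days between events).
So this recurs on the 27th of each month.
Next: August 2020 → Aug 27 2020.
September 2020: Sep 27 2020.
October 2020: Oct 27 2020.
Next: November 2020 → Nov 27 2020.
December 2020: Dec 27 2020.

Dec 27 2020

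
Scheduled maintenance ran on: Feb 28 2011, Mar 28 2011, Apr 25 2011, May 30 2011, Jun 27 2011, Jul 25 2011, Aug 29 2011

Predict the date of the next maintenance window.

These are Mondays with 28, 28, 35, 28, 28, 35-day gaps.
Each is the final Monday of its month — May 30 2011 is past the 28th, so '4th Monday' doesn't fit.
Last Monday of September 2011: Sep 26 2011.

Sep 26 2011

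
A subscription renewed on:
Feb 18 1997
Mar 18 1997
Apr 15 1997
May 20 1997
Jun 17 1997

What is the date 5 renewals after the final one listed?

Nov 18 1997

These are Tuesdays at 28- or 35-day spacing (28, 28, 35, 28).
The pattern: 3rd Tuesday of the month.
3rd Tuesday of July 1997: Jul 15 1997.
August 1997 — 3rd Tuesday is Aug 19 1997.
September 1997 — 3rd Tuesday is Sep 16 1997.
3rd Tuesday of October 1997: Oct 21 1997.
3rd Tuesday of November 1997: Nov 18 1997.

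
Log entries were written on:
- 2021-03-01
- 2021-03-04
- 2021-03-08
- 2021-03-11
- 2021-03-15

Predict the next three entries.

The gap pattern 3, 4, 3, 4 repeats every 2 events.
These are the Mondays and Thursdays of each week.
Next Thursday: 2021-03-18.
The following Monday is 2021-03-22.
Next Thursday: 2021-03-25.

2021-03-18, 2021-03-22, 2021-03-25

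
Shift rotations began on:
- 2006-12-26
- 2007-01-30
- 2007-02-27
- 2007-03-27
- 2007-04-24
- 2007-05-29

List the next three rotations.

All Tuesdays; the gaps (35, 28, 28, 28, 35) vary with month length.
This is the last Tuesday of each month.
Last Tuesday of June 2007: 2007-06-26.
July 2007 ends with Tuesday 2007-07-31.
August 2007 ends with Tuesday 2007-08-28.

2007-06-26, 2007-07-31, 2007-08-28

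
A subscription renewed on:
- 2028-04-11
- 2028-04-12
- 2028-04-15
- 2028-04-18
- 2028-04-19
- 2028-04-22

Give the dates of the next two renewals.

2028-04-25, 2028-04-26

The gap pattern 1, 3, 3, 1, 3 repeats every 3 events.
These are the Tuesdays, Wednesdays and Saturdays of each week.
Next Tuesday: 2028-04-25.
The following Wednesday is 2028-04-26.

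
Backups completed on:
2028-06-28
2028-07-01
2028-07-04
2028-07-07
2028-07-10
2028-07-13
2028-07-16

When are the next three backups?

Every event comes 3 days after the last (3, 3, 3, 3, 3, 3).
2028-07-16 + 3 days = 2028-07-19.
2028-07-19 + 3 days = 2028-07-22.
2028-07-22 + 3 days = 2028-07-25.

2028-07-19, 2028-07-22, 2028-07-25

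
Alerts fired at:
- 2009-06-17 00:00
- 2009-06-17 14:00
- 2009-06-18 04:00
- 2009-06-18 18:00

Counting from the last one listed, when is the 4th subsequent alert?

Gaps: 14, 14, 14 hours — each event is 14 hours after the previous one.
2009-06-18 18:00 + 14 h = 2009-06-19 08:00.
2009-06-19 08:00 + 14 h = 2009-06-19 22:00.
2009-06-19 22:00 + 14 h = 2009-06-20 12:00.
2009-06-20 12:00 + 14 h = 2009-06-21 02:00.

2009-06-21 02:00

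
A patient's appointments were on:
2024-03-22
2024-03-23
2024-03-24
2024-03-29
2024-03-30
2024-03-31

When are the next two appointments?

2024-04-05, 2024-04-06

Gaps: 1, 1, 5, 1, 1 days — not constant, but cyclic with period 3.
The events fall on every Friday, Saturday and Sunday.
Next Friday: 2024-04-05.
Next Saturday: 2024-04-06.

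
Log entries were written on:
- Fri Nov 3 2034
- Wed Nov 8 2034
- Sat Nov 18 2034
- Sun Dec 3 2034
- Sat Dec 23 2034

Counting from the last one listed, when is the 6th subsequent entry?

Sun Aug 5 2035

The spacing grows by 5 each time: 5, 10, 15, 20 days.
Next gap: 25 days. Sat Dec 23 2034 + 25 days = Wed Jan 17 2035.
Next gap: 30 days. Wed Jan 17 2035 + 30 days = Fri Feb 16 2035.
Next gap: 35 days. Fri Feb 16 2035 + 35 days = Fri Mar 23 2035.
Next gap: 40 days. Fri Mar 23 2035 + 40 days = Wed May 2 2035.
Next gap: 45 days. Wed May 2 2035 + 45 days = Sat Jun 16 2035.
Next gap: 50 days. Sat Jun 16 2035 + 50 days = Sun Aug 5 2035.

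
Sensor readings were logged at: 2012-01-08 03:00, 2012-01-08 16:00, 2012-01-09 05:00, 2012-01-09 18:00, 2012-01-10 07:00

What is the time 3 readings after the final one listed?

The interval is a steady 13 hours (13, 13, 13, 13).
2012-01-10 07:00 + 13 h = 2012-01-10 20:00.
2012-01-10 20:00 + 13 h = 2012-01-11 09:00.
2012-01-11 09:00 + 13 h = 2012-01-11 22:00.

2012-01-11 22:00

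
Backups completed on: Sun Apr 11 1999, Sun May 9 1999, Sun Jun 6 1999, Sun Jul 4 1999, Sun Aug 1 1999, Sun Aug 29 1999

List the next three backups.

The spacing is 28, 28, 28, 28, 28 days — always 28 days.
Sun Aug 29 1999 + 28 days = Sun Sep 26 1999.
Sun Sep 26 1999 + 28 days = Sun Oct 24 1999.
Sun Oct 24 1999 + 28 days = Sun Nov 21 1999.

Sun Sep 26 1999, Sun Oct 24 1999, Sun Nov 21 1999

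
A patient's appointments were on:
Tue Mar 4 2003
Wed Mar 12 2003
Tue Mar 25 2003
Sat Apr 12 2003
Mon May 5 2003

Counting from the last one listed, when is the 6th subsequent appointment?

The spacing grows by 5 each time: 8, 13, 18, 23 days.
Next gap: 28 days. Mon May 5 2003 + 28 days = Mon Jun 2 2003.
Next gap: 33 days. Mon Jun 2 2003 + 33 days = Sat Jul 5 2003.
Next gap: 38 days. Sat Jul 5 2003 + 38 days = Tue Aug 12 2003.
Next gap: 43 days. Tue Aug 12 2003 + 43 days = Wed Sep 24 2003.
Next gap: 48 days. Wed Sep 24 2003 + 48 days = Tue Nov 11 2003.
Next gap: 53 days. Tue Nov 11 2003 + 53 days = Sat Jan 3 2004.

Sat Jan 3 2004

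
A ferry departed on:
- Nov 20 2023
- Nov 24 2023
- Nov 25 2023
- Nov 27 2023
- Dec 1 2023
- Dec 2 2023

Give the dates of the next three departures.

Dec 4 2023, Dec 8 2023, Dec 9 2023

The gap pattern 4, 1, 2, 4, 1 repeats every 3 events.
These are the Mondays, Fridays and Saturdays of each week.
The following Monday is Dec 4 2023.
Next Friday: Dec 8 2023.
The following Saturday is Dec 9 2023.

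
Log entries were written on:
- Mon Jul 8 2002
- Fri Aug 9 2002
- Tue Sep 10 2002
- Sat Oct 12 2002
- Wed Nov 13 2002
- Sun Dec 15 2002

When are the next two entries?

The spacing is 32, 32, 32, 32, 32 days — always 32 days.
Sun Dec 15 2002 + 32 days = Thu Jan 16 2003.
Thu Jan 16 2003 + 32 days = Mon Feb 17 2003.

Thu Jan 16 2003, Mon Feb 17 2003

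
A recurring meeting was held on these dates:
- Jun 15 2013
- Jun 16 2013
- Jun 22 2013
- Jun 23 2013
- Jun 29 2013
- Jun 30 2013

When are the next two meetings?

Jul 6 2013, Jul 7 2013

Every event lands on a Saturday or Sunday (gaps cycle 1, 6, 1, 6, 1).
So the schedule is: every Saturday and Sunday.
The following Saturday is Jul 6 2013.
Next Sunday: Jul 7 2013.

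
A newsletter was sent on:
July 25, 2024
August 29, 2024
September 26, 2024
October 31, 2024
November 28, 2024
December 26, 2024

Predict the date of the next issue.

January 30, 2025

All Thursdays; the gaps (35, 28, 35, 28, 28) vary with month length.
This is the last Thursday of each month.
January 2025 ends with Thursday January 30, 2025.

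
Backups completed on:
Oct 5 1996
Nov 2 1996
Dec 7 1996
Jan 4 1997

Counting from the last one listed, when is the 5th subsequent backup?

Jun 7 1997

Gaps: 28, 35, 28 days — a mix of 28 and 35. Every date is a Saturday.
Each is the 1st Saturday of its month.
1st Saturday of February 1997: Feb 1 1997.
1st Saturday of March 1997: Mar 1 1997.
April 1997 — 1st Saturday is Apr 5 1997.
May 1997 — 1st Saturday is May 3 1997.
June 1997 — 1st Saturday is Jun 7 1997.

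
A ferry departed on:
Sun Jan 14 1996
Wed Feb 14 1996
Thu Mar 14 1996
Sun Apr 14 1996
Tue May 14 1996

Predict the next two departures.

Gaps: 31, 29, 31, 30 days — not constant. Every event is on the 14th of the month.
Pattern: the 14th of each month.
June 1996: Fri Jun 14 1996.
July 1996: Sun Jul 14 1996.

Fri Jun 14 1996, Sun Jul 14 1996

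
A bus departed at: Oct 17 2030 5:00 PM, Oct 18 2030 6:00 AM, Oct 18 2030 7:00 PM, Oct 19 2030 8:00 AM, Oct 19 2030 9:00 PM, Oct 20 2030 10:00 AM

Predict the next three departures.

Oct 20 2030 11:00 PM, Oct 21 2030 12:00 PM, Oct 22 2030 1:00 AM

The interval is a steady 13 hours (13, 13, 13, 13, 13).
Oct 20 2030 10:00 AM + 13 h = Oct 20 2030 11:00 PM.
Oct 20 2030 11:00 PM + 13 h = Oct 21 2030 12:00 PM.
Oct 21 2030 12:00 PM + 13 h = Oct 22 2030 1:00 AM.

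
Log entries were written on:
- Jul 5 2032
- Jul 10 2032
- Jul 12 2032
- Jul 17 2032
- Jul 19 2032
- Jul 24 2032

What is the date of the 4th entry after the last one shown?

Aug 7 2032

The gap pattern 5, 2, 5, 2, 5 repeats every 2 events.
These are the Mondays and Saturdays of each week.
Next Monday: Jul 26 2032.
The following Saturday is Jul 31 2032.
Next Monday: Aug 2 2032.
Next Saturday: Aug 7 2032.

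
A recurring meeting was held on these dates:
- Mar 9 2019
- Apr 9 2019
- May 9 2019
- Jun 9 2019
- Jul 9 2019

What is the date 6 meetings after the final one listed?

The day-of-month is always 9 (31, 30, 31, 30 days between events).
So this recurs on the 9th of each month.
August 2019: Aug 9 2019.
Next: September 2019 → Sep 9 2019.
Next: October 2019 → Oct 9 2019.
Next: November 2019 → Nov 9 2019.
Next: December 2019 → Dec 9 2019.
Next: January 2020 → Jan 9 2020.

Jan 9 2020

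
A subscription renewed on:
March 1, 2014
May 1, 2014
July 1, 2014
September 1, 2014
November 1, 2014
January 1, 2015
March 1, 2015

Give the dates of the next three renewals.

Each date is the 1st; the gaps (61, 61, 62, 61, 61, 59) track the month lengths.
The rule is the 1st of every 2 months.
May 2015: May 1, 2015.
July 2015: July 1, 2015.
Next: September 2015 → September 1, 2015.

May 1, 2015; July 1, 2015; September 1, 2015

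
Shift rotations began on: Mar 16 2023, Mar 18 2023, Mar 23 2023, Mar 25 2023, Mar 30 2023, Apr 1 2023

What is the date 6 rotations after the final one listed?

Apr 22 2023

The gap pattern 2, 5, 2, 5, 2 repeats every 2 events.
These are the Thursdays and Saturdays of each week.
Next Thursday: Apr 6 2023.
The following Saturday is Apr 8 2023.
Next Thursday: Apr 13 2023.
The following Saturday is Apr 15 2023.
Next Thursday: Apr 20 2023.
Next Saturday: Apr 22 2023.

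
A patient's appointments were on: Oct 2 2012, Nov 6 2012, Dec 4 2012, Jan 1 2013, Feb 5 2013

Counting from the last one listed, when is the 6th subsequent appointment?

Aug 6 2013

Gaps: 35, 28, 28, 35 days — a mix of 28 and 35. Every date is a Tuesday.
Each is the 1st Tuesday of its month.
1st Tuesday of March 2013: Mar 5 2013.
1st Tuesday of April 2013: Apr 2 2013.
1st Tuesday of May 2013: May 7 2013.
June 2013 — 1st Tuesday is Jun 4 2013.
July 2013 — 1st Tuesday is Jul 2 2013.
August 2013 — 1st Tuesday is Aug 6 2013.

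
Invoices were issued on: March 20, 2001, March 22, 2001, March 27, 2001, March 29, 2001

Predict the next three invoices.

April 3, 2001; April 5, 2001; April 10, 2001

Gaps: 2, 5, 2 days — not constant, but cyclic with period 2.
The events fall on every Tuesday and Thursday.
Next Tuesday: April 3, 2001.
The following Thursday is April 5, 2001.
The following Tuesday is April 10, 2001.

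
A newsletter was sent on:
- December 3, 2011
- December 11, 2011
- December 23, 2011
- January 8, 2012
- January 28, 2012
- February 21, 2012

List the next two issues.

March 20, 2012; April 21, 2012

The spacing grows by 4 each time: 8, 12, 16, 20, 24 days.
Next gap: 28 days. February 21, 2012 + 28 days = March 20, 2012.
Next gap: 32 days. March 20, 2012 + 32 days = April 21, 2012.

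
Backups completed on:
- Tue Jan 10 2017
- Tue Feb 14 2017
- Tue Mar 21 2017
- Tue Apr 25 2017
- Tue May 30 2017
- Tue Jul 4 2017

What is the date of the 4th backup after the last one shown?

Tue Nov 21 2017

Gaps between consecutive events: 35, 35, 35, 35, 35 days — a constant 35-day interval.
Tue Jul 4 2017 + 35 days = Tue Aug 8 2017.
Tue Aug 8 2017 + 35 days = Tue Sep 12 2017.
Tue Sep 12 2017 + 35 days = Tue Oct 17 2017.
Tue Oct 17 2017 + 35 days = Tue Nov 21 2017.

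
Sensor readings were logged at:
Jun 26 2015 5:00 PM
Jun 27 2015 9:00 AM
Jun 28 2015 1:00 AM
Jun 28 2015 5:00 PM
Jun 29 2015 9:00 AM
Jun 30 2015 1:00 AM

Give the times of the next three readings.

Spacing: 16, 16, 16, 16, 16 h — constant 16 h.
Jun 30 2015 1:00 AM + 16 h = Jun 30 2015 5:00 PM.
Jun 30 2015 5:00 PM + 16 h = Jul 1 2015 9:00 AM.
Jul 1 2015 9:00 AM + 16 h = Jul 2 2015 1:00 AM.

Jun 30 2015 5:00 PM, Jul 1 2015 9:00 AM, Jul 2 2015 1:00 AM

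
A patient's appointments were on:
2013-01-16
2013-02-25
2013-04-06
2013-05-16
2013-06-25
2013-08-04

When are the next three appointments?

The spacing is 40, 40, 40, 40, 40 days — always 40 days.
2013-08-04 + 40 days = 2013-09-13.
2013-09-13 + 40 days = 2013-10-23.
2013-10-23 + 40 days = 2013-12-02.

2013-09-13, 2013-10-23, 2013-12-02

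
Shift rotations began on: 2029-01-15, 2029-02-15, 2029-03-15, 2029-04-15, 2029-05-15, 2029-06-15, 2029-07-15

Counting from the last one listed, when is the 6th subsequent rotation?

2030-01-15

The day-of-month is always 15 (31, 28, 31, 30, 31, 30 days between events).
So this recurs on the 15th of each month.
August 2029: 2029-08-15.
Next: September 2029 → 2029-09-15.
Next: October 2029 → 2029-10-15.
Next: November 2029 → 2029-11-15.
Next: December 2029 → 2029-12-15.
January 2030: 2030-01-15.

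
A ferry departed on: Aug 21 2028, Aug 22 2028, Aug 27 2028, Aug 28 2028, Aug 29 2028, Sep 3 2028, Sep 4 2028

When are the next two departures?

Every event lands on a Monday or Tuesday or Sunday (gaps cycle 1, 5, 1, 1, 5, 1).
So the schedule is: every Monday, Tuesday and Sunday.
Next Tuesday: Sep 5 2028.
Next Sunday: Sep 10 2028.

Sep 5 2028, Sep 10 2028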